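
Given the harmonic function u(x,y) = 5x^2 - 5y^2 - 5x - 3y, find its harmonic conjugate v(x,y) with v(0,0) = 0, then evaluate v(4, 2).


Step 1: v_x = -u_y = 10y + 3
Step 2: v_y = u_x = 10x - 5
Step 3: v = 10xy + 3x - 5y + C
Step 4: v(0,0) = 0 => C = 0
Step 5: v(4, 2) = 82

82


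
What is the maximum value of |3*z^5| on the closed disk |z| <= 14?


Step 1: On |z| = 14, |f(z)| = 3 * |z|^5 = 3 * 14^5
Step 2: By maximum modulus principle, maximum is on boundary.
Step 3: Maximum = 3 * 537824 = 1613472

1613472


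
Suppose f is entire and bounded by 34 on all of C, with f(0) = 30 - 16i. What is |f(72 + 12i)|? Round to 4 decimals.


Step 1: By Liouville's theorem, a bounded entire function is constant.
Step 2: f(z) = f(0) = 30 - 16i for all z.
Step 3: |f(w)| = |30 - 16i| = sqrt(900 + 256)
Step 4: = 34.0

34.0


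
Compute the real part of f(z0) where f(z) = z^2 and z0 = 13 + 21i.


Step 1: z0 = 13 + 21i
Step 2: z0^2 = 13^2 - 21^2 + 546i
Step 3: real part = 169 - 441 = -272

-272


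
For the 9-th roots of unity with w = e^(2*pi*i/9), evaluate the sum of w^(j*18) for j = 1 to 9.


Step 1: The sum sum_{j=1}^{n} w^(k*j) equals n if n | k, else 0.
Step 2: Here n = 9, k = 18
Step 3: Does n divide k? 9 | 18 -> True
Step 4: Sum = 9

9


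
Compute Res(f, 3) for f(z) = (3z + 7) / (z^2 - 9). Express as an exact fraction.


Step 1: Q(z) = z^2 - 9 = (z - 3)(z + 3)
Step 2: Q'(z) = 2z
Step 3: Q'(3) = 6, P(3) = 16
Step 4: Res = P(3)/Q'(3) = 16/6 = 8/3

8/3


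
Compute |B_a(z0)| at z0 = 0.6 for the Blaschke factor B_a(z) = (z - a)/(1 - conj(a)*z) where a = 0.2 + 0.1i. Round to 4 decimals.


Step 1: Numerator z0 - a = 0.6 - (0.2 + 0.1i) = 0.4 - 0.1i
Step 2: Denominator 1 - conj(a)*z0 = 1 - (0.2 - 0.1i)*0.6 = 0.88 + 0.06i
Step 3: |z0 - a|^2 = 0.4^2 + (-0.1)^2 = 0.17; |1 - conj(a)*z0|^2 = 0.88^2 + 0.06^2 = 0.778
Step 4: |B_a(0.6)| = sqrt(0.17 / 0.778) = sqrt(0.218509)
Step 5: = 0.4674

0.4674


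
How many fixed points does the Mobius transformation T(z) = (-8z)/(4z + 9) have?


Step 1: Fixed points satisfy T(z) = z
Step 2: 4z^2 + 17z = 0
Step 3: Discriminant = 17^2 - 4*4*0 = 289
Step 4: Number of fixed points = 2

2


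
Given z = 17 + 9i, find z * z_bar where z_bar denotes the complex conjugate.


Step 1: conj(z) = 17 - 9i
Step 2: z * conj(z) = 17^2 + 9^2
Step 3: = 289 + 81 = 370

370


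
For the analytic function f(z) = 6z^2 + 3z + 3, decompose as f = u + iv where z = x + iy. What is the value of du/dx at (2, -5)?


Step 1: f(z) = 6(x+iy)^2 + 3(x+iy) + 3
Step 2: u = 6(x^2 - y^2) + 3x + 3
Step 3: u_x = 12x + 3
Step 4: At (2, -5): u_x = 24 + 3 = 27

27


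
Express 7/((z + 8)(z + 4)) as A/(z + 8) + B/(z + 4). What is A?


Step 1: Multiply both sides by (z + 8) and set z = -8
Step 2: A = 7 / (-8 + 4)
Step 3: A = 7 / (-4)
Step 4: A = -7/4

-7/4


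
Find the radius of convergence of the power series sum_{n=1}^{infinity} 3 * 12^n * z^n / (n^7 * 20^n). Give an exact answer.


Step 1: General term a_n = 3 * 12^n / (n^7 * 20^n)
Step 2: By the root test, |a_n|^(1/n) = 3^(1/n) * 12 / (n^(7/n) * 20) -> 12/20 as n -> infinity (since 3^(1/n) -> 1 and n^(7/n) -> 1)
Step 3: R = 1/lim|a_n|^(1/n) = 20/12 = 5/3

5/3


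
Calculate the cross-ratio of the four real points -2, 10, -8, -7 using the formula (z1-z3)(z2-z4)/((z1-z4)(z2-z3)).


Step 1: (z1-z3)(z2-z4) = 6 * 17 = 102
Step 2: (z1-z4)(z2-z3) = 5 * 18 = 90
Step 3: Cross-ratio = 102/90 = 17/15

17/15


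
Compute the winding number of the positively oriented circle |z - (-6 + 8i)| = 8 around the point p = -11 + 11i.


Step 1: Center c = (-6, 8), radius = 8
Step 2: |p - c|^2 = (-5)^2 + 3^2 = 34
Step 3: r^2 = 64
Step 4: |p-c| < r so winding number = 1

1


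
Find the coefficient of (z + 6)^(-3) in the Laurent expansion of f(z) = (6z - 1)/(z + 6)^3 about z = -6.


Step 1: Write the numerator in powers of (z + 6): 6z - 1 = 6(z + 6) + (6*(-6) - 1) = 6(z + 6) - 37
Step 2: Divide by (z + 6)^3: f(z) = -37(z + 6)^(-3) + 6(z + 6)^(-2)
Step 3: This finite sum is the Laurent series of f about z = -6.
Step 4: Coefficient of (z + 6)^(-3) = 6*(-6) - 1 = -37

-37


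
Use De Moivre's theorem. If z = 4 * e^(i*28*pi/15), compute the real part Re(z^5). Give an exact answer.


Step 1: By De Moivre's theorem, z^5 = 4^5 * e^(i*5*28*pi/15) = 1024 * (cos(28*pi/3) + i*sin(28*pi/3))
Step 2: |z|^5 = 4^5 = 1024
Step 3: Reduce the angle mod 2*pi: 28*pi/3 - 8*pi = 4*pi/3
Step 4: cos(4*pi/3) = -1/2
Step 5: Re(z^5) = 1024 * (-1/2) = -512

-512


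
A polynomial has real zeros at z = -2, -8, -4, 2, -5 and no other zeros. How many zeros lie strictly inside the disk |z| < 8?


Step 1: Check each root:
  z = -2: |-2| = 2 < 8
  z = -8: |-8| = 8 >= 8
  z = -4: |-4| = 4 < 8
  z = 2: |2| = 2 < 8
  z = -5: |-5| = 5 < 8
Step 2: Count = 4

4


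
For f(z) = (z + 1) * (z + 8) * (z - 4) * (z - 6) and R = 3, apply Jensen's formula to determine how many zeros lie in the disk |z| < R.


Jensen's formula: (1/2pi)*integral log|f(Re^it)|dt = log|f(0)| + sum_{|a_k|<R} log(R/|a_k|)
Step 1: f(0) = 1 * 8 * (-4) * (-6) = 192
Step 2: log|f(0)| = log|-1| + log|-8| + log|4| + log|6| = 5.2575
Step 3: Zeros inside |z| < 3: -1
Step 4: Jensen sum = log(3/1) = 1.0986
Step 5: n(R) = number of terms in the Jensen sum = count of zeros inside |z| < 3 = 1

1


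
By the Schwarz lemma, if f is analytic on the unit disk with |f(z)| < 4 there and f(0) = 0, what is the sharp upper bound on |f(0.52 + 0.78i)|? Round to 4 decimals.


Step 1: g = f/4 maps D -> D with g(0) = 0, so by the Schwarz lemma |g(z)| <= |z|, i.e. |f(z)| <= 4|z|; this is sharp (f(z) = 4z).
Step 2: |z0|^2 = 0.52^2 + 0.78^2 = 0.8788
Step 3: |z0| = sqrt(0.8788) = 0.937443
Step 4: Best bound = 4 * |z0| = 4 * 0.937443 = 3.7498

3.7498


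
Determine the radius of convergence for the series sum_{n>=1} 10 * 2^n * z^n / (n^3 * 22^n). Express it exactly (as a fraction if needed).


Step 1: General term a_n = 10 * 2^n / (n^3 * 22^n)
Step 2: By the root test, |a_n|^(1/n) = 10^(1/n) * 2 / (n^(3/n) * 22) -> 2/22 as n -> infinity (since 10^(1/n) -> 1 and n^(3/n) -> 1)
Step 3: R = 1/lim|a_n|^(1/n) = 22/2 = 11

11


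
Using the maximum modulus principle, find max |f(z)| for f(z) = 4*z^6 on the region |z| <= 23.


Step 1: On |z| = 23, |f(z)| = 4 * |z|^6 = 4 * 23^6
Step 2: By maximum modulus principle, maximum is on boundary.
Step 3: Maximum = 4 * 148035889 = 592143556

592143556


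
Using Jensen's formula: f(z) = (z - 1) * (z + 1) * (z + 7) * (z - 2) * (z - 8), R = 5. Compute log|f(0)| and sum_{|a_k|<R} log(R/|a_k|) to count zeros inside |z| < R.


Jensen's formula: (1/2pi)*integral log|f(Re^it)|dt = log|f(0)| + sum_{|a_k|<R} log(R/|a_k|)
Step 1: f(0) = (-1) * 1 * 7 * (-2) * (-8) = -112
Step 2: log|f(0)| = log|1| + log|-1| + log|-7| + log|2| + log|8| = 4.7185
Step 3: Zeros inside |z| < 5: 1, -1, 2
Step 4: Jensen sum = log(5/1) + log(5/1) + log(5/2) = 4.1352
Step 5: n(R) = number of terms in the Jensen sum = count of zeros inside |z| < 5 = 3

3


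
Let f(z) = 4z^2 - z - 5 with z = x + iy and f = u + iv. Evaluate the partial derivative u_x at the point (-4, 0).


Step 1: f(z) = 4(x+iy)^2 - (x+iy) - 5
Step 2: u = 4(x^2 - y^2) - x - 5
Step 3: u_x = 8x - 1
Step 4: At (-4, 0): u_x = -32 - 1 = -33

-33


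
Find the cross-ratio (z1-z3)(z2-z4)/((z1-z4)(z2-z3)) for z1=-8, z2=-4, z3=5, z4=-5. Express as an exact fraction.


Step 1: (z1-z3)(z2-z4) = (-13) * 1 = -13
Step 2: (z1-z4)(z2-z3) = (-3) * (-9) = 27
Step 3: Cross-ratio = -13/27 = -13/27

-13/27


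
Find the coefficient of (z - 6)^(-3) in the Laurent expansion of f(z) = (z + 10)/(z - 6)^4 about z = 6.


Step 1: Write the numerator in powers of (z - 6): z + 10 = (z - 6) + (1*6 + 10) = (z - 6) + 16
Step 2: Divide by (z - 6)^4: f(z) = 16(z - 6)^(-4) + (z - 6)^(-3)
Step 3: This finite sum is the Laurent series of f about z = 6.
Step 4: Coefficient of (z - 6)^(-3) = coefficient of (z - 6) in the re-centred numerator = 1

1


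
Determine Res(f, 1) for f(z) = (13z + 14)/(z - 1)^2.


Step 1: Pole of order 2 at z = 1
Step 2: Res = lim d/dz [(z - 1)^2 * f(z)] as z -> 1
Step 3: (z - 1)^2 * f(z) = 13z + 14
Step 4: d/dz[13z + 14] = 13

13


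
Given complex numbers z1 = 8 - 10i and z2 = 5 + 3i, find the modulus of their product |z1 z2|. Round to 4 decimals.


Step 1: |z1| = sqrt(8^2 + (-10)^2) = sqrt(164)
Step 2: |z2| = sqrt(5^2 + 3^2) = sqrt(34)
Step 3: |z1*z2| = |z1|*|z2| = sqrt(164) * sqrt(34) = sqrt(164 * 34) = sqrt(5576)
Step 4: = 74.6726

74.6726


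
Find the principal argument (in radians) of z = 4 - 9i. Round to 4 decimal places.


Step 1: z = 4 - 9i
Step 2: arg(z) = atan2(-9, 4)
Step 3: arg(z) = -1.1526

-1.1526


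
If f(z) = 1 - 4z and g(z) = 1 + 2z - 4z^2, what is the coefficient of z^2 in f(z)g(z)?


Step 1: z^2 term in f*g comes from: (1)*(-4z^2) + (-4z)*(2z) + (0)*(1)
Step 2: = -4 - 8 + 0
Step 3: = -12

-12


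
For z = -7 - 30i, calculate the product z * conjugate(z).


Step 1: conj(z) = -7 + 30i
Step 2: z * conj(z) = (-7)^2 + (-30)^2
Step 3: = 49 + 900 = 949

949


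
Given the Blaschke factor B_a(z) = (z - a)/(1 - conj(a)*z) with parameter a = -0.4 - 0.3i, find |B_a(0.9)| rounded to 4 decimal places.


Step 1: Numerator z0 - a = 0.9 - (-0.4 - 0.3i) = 1.3 + 0.3i
Step 2: Denominator 1 - conj(a)*z0 = 1 - (-0.4 + 0.3i)*0.9 = 1.36 - 0.27i
Step 3: |z0 - a|^2 = 1.3^2 + 0.3^2 = 1.78; |1 - conj(a)*z0|^2 = 1.36^2 + (-0.27)^2 = 1.9225
Step 4: |B_a(0.9)| = sqrt(1.78 / 1.9225) = sqrt(0.925878)
Step 5: = 0.9622

0.9622


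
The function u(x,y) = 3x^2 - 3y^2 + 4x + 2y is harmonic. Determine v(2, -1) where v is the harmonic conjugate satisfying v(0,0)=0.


Step 1: v_x = -u_y = 6y - 2
Step 2: v_y = u_x = 6x + 4
Step 3: v = 6xy - 2x + 4y + C
Step 4: v(0,0) = 0 => C = 0
Step 5: v(2, -1) = -20

-20


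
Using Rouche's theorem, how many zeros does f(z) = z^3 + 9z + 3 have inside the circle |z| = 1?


Step 1: On |z| = 1 the three terms have sizes |z^3| = 1^3 = 1, |9z| = 9*1 = 9, |3| = 3
Step 2: The dominant term is g(z) = 9z; let h(z) = z^3 + 3 so f = g + h
Step 3: On |z| = 1: |g| = 9 and |h| <= 1 + 3 = 4
Step 4: Since 9 > 4, |h| < |g| on |z| = 1, so by Rouche f has the same number of zeros as g inside |z| < 1
Step 5: g(z) = 9z has 1 zero (at the origin, multiplicity 1) inside |z| < 1. Answer = 1

1


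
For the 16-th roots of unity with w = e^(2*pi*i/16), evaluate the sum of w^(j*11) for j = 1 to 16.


Step 1: The sum sum_{j=1}^{n} w^(k*j) equals n if n | k, else 0.
Step 2: Here n = 16, k = 11
Step 3: Does n divide k? 16 | 11 -> False
Step 4: Sum = 0

0


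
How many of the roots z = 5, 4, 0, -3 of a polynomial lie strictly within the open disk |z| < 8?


Step 1: Check each root:
  z = 5: |5| = 5 < 8
  z = 4: |4| = 4 < 8
  z = 0: |0| = 0 < 8
  z = -3: |-3| = 3 < 8
Step 2: Count = 4

4


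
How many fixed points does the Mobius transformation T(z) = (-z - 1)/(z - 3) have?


Step 1: Fixed points satisfy T(z) = z
Step 2: z^2 - 2z + 1 = 0
Step 3: Discriminant = (-2)^2 - 4*1*1 = 0
Step 4: Number of fixed points = 1

1


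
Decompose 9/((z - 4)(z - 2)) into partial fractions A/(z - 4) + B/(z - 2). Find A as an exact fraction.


Step 1: Multiply both sides by (z - 4) and set z = 4
Step 2: A = 9 / (4 - 2)
Step 3: A = 9 / 2
Step 4: A = 9/2

9/2


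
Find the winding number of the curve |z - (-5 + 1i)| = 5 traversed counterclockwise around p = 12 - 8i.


Step 1: Center c = (-5, 1), radius = 5
Step 2: |p - c|^2 = 17^2 + (-9)^2 = 370
Step 3: r^2 = 25
Step 4: |p-c| > r so winding number = 0

0


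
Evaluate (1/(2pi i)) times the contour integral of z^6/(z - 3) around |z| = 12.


Step 1: f(z) = z^6, a = 3 is inside |z| = 12
Step 2: By Cauchy integral formula: (1/(2pi*i)) * integral = f(a)
Step 3: f(3) = 3^6 = 729

729


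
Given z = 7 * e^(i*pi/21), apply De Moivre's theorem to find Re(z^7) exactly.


Step 1: By De Moivre's theorem, z^7 = 7^7 * e^(i*7*pi/21) = 823543 * (cos(pi/3) + i*sin(pi/3))
Step 2: |z|^7 = 7^7 = 823543
Step 3: The angle pi/3 already lies in [0, 2*pi)
Step 4: cos(pi/3) = 1/2
Step 5: Re(z^7) = 823543 * 1/2 = 823543/2

823543/2


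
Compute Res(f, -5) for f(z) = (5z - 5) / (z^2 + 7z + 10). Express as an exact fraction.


Step 1: Q(z) = z^2 + 7z + 10 = (z + 5)(z + 2)
Step 2: Q'(z) = 2z + 7
Step 3: Q'(-5) = -3, P(-5) = -30
Step 4: Res = P(-5)/Q'(-5) = -30/(-3) = 10

10


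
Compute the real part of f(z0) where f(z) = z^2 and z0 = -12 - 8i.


Step 1: z0 = -12 - 8i
Step 2: z0^2 = (-12)^2 - (-8)^2 + 192i
Step 3: real part = 144 - 64 = 80

80


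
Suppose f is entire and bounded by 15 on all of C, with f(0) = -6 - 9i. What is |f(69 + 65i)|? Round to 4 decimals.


Step 1: By Liouville's theorem, a bounded entire function is constant.
Step 2: f(z) = f(0) = -6 - 9i for all z.
Step 3: |f(w)| = |-6 - 9i| = sqrt(36 + 81)
Step 4: = 10.8167

10.8167


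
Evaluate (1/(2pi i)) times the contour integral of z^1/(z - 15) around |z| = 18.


Step 1: f(z) = z^1, a = 15 is inside |z| = 18
Step 2: By Cauchy integral formula: (1/(2pi*i)) * integral = f(a)
Step 3: f(15) = 15^1 = 15

15


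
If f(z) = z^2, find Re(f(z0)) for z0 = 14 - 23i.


Step 1: z0 = 14 - 23i
Step 2: z0^2 = 14^2 - (-23)^2 - 644i
Step 3: real part = 196 - 529 = -333

-333


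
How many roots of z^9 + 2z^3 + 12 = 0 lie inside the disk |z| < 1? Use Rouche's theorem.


Step 1: On |z| = 1 the three terms have sizes |z^9| = 1^9 = 1, |2z^3| = 2*1^3 = 2, |12| = 12
Step 2: The dominant term is g(z) = 12; let h(z) = z^9 + 2z^3 so f = g + h
Step 3: On |z| = 1: |g| = 12 and |h| <= 1 + 2 = 3
Step 4: Since 12 > 3, |h| < |g| on |z| = 1, so by Rouche f has the same number of zeros as g inside |z| < 1
Step 5: g(z) = 12 is a nonzero constant with no zeros inside |z| < 1. Answer = 0

0


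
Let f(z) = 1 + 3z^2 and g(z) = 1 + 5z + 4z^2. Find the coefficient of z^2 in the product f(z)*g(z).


Step 1: z^2 term in f*g comes from: (1)*(4z^2) + (0)*(5z) + (3z^2)*(1)
Step 2: = 4 + 0 + 3
Step 3: = 7

7


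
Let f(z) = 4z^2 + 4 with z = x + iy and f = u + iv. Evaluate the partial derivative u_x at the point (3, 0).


Step 1: f(z) = 4(x+iy)^2 + 4
Step 2: u = 4(x^2 - y^2) + 4
Step 3: u_x = 8x + 0
Step 4: At (3, 0): u_x = 24 + 0 = 24

24


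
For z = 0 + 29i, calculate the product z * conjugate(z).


Step 1: conj(z) = 0 - 29i
Step 2: z * conj(z) = 0^2 + 29^2
Step 3: = 0 + 841 = 841

841


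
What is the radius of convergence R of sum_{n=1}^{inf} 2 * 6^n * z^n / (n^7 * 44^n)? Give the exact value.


Step 1: General term a_n = 2 * 6^n / (n^7 * 44^n)
Step 2: By the root test, |a_n|^(1/n) = 2^(1/n) * 6 / (n^(7/n) * 44) -> 6/44 as n -> infinity (since 2^(1/n) -> 1 and n^(7/n) -> 1)
Step 3: R = 1/lim|a_n|^(1/n) = 44/6 = 22/3

22/3


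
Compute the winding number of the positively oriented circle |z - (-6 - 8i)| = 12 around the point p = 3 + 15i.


Step 1: Center c = (-6, -8), radius = 12
Step 2: |p - c|^2 = 9^2 + 23^2 = 610
Step 3: r^2 = 144
Step 4: |p-c| > r so winding number = 0

0


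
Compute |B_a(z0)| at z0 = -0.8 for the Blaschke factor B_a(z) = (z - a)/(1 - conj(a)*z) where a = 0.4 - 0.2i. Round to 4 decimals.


Step 1: Numerator z0 - a = -0.8 - (0.4 - 0.2i) = -1.2 + 0.2i
Step 2: Denominator 1 - conj(a)*z0 = 1 - (0.4 + 0.2i)*(-0.8) = 1.32 + 0.16i
Step 3: |z0 - a|^2 = (-1.2)^2 + 0.2^2 = 1.48; |1 - conj(a)*z0|^2 = 1.32^2 + 0.16^2 = 1.768
Step 4: |B_a(-0.8)| = sqrt(1.48 / 1.768) = sqrt(0.837104)
Step 5: = 0.9149

0.9149


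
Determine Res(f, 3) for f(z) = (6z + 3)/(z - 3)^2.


Step 1: Pole of order 2 at z = 3
Step 2: Res = lim d/dz [(z - 3)^2 * f(z)] as z -> 3
Step 3: (z - 3)^2 * f(z) = 6z + 3
Step 4: d/dz[6z + 3] = 6

6


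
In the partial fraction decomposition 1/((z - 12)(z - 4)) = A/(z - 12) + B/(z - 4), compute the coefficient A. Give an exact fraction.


Step 1: Multiply both sides by (z - 12) and set z = 12
Step 2: A = 1 / (12 - 4)
Step 3: A = 1 / 8
Step 4: A = 1/8

1/8


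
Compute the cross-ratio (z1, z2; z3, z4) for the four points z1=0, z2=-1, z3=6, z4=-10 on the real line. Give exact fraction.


Step 1: (z1-z3)(z2-z4) = (-6) * 9 = -54
Step 2: (z1-z4)(z2-z3) = 10 * (-7) = -70
Step 3: Cross-ratio = 54/70 = 27/35

27/35


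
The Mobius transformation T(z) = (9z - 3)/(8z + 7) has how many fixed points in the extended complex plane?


Step 1: Fixed points satisfy T(z) = z
Step 2: 8z^2 - 2z + 3 = 0
Step 3: Discriminant = (-2)^2 - 4*8*3 = -92
Step 4: Number of fixed points = 2

2


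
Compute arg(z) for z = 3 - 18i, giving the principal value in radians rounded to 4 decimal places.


Step 1: z = 3 - 18i
Step 2: arg(z) = atan2(-18, 3)
Step 3: arg(z) = -1.4056

-1.4056


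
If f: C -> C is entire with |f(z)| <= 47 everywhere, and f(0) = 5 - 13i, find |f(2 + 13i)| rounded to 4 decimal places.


Step 1: By Liouville's theorem, a bounded entire function is constant.
Step 2: f(z) = f(0) = 5 - 13i for all z.
Step 3: |f(w)| = |5 - 13i| = sqrt(25 + 169)
Step 4: = 13.9284

13.9284


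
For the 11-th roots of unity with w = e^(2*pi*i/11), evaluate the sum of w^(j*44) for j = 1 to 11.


Step 1: The sum sum_{j=1}^{n} w^(k*j) equals n if n | k, else 0.
Step 2: Here n = 11, k = 44
Step 3: Does n divide k? 11 | 44 -> True
Step 4: Sum = 11

11


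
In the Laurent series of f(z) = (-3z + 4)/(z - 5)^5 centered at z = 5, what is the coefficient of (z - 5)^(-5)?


Step 1: Write the numerator in powers of (z - 5): -3z + 4 = -3(z - 5) + (-3*5 + 4) = -3(z - 5) - 11
Step 2: Divide by (z - 5)^5: f(z) = -11(z - 5)^(-5) - 3(z - 5)^(-4)
Step 3: This finite sum is the Laurent series of f about z = 5.
Step 4: Coefficient of (z - 5)^(-5) = -3*5 + 4 = -11

-11


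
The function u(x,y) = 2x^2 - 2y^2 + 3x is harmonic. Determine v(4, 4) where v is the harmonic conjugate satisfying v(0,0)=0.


Step 1: v_x = -u_y = 4y + 0
Step 2: v_y = u_x = 4x + 3
Step 3: v = 4xy + 3y + C
Step 4: v(0,0) = 0 => C = 0
Step 5: v(4, 4) = 76

76


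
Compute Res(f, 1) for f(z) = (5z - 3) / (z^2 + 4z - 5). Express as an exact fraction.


Step 1: Q(z) = z^2 + 4z - 5 = (z - 1)(z + 5)
Step 2: Q'(z) = 2z + 4
Step 3: Q'(1) = 6, P(1) = 2
Step 4: Res = P(1)/Q'(1) = 2/6 = 1/3

1/3


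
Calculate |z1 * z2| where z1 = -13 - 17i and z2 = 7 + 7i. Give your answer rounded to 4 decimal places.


Step 1: |z1| = sqrt((-13)^2 + (-17)^2) = sqrt(458)
Step 2: |z2| = sqrt(7^2 + 7^2) = sqrt(98)
Step 3: |z1*z2| = |z1|*|z2| = sqrt(458) * sqrt(98) = sqrt(458 * 98) = sqrt(44884)
Step 4: = 211.8584

211.8584


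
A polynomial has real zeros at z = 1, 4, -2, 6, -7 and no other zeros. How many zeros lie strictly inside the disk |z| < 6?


Step 1: Check each root:
  z = 1: |1| = 1 < 6
  z = 4: |4| = 4 < 6
  z = -2: |-2| = 2 < 6
  z = 6: |6| = 6 >= 6
  z = -7: |-7| = 7 >= 6
Step 2: Count = 3

3


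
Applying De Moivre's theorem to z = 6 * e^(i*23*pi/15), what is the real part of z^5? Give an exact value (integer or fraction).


Step 1: By De Moivre's theorem, z^5 = 6^5 * e^(i*5*23*pi/15) = 7776 * (cos(23*pi/3) + i*sin(23*pi/3))
Step 2: |z|^5 = 6^5 = 7776
Step 3: Reduce the angle mod 2*pi: 23*pi/3 - 6*pi = 5*pi/3
Step 4: cos(5*pi/3) = 1/2
Step 5: Re(z^5) = 7776 * 1/2 = 3888

3888


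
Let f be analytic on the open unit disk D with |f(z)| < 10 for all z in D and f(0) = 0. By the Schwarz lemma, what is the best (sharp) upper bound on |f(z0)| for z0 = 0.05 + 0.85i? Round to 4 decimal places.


Step 1: g = f/10 maps D -> D with g(0) = 0, so by the Schwarz lemma |g(z)| <= |z|, i.e. |f(z)| <= 10|z|; this is sharp (f(z) = 10z).
Step 2: |z0|^2 = 0.05^2 + 0.85^2 = 0.725
Step 3: |z0| = sqrt(0.725) = 0.851469
Step 4: Best bound = 10 * |z0| = 10 * 0.851469 = 8.5147

8.5147


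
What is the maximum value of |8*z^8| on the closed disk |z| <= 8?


Step 1: On |z| = 8, |f(z)| = 8 * |z|^8 = 8 * 8^8
Step 2: By maximum modulus principle, maximum is on boundary.
Step 3: Maximum = 8 * 16777216 = 134217728

134217728


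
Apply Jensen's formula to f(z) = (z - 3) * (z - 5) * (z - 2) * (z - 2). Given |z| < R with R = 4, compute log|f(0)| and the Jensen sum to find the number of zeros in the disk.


Jensen's formula: (1/2pi)*integral log|f(Re^it)|dt = log|f(0)| + sum_{|a_k|<R} log(R/|a_k|)
Step 1: f(0) = (-3) * (-5) * (-2) * (-2) = 60
Step 2: log|f(0)| = log|3| + log|5| + log|2| + log|2| = 4.0943
Step 3: Zeros inside |z| < 4: 3, 2, 2
Step 4: Jensen sum = log(4/3) + log(4/2) + log(4/2) = 1.674
Step 5: n(R) = number of terms in the Jensen sum = count of zeros inside |z| < 4 = 3

3


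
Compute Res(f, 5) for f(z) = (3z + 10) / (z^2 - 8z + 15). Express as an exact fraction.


Step 1: Q(z) = z^2 - 8z + 15 = (z - 5)(z - 3)
Step 2: Q'(z) = 2z - 8
Step 3: Q'(5) = 2, P(5) = 25
Step 4: Res = P(5)/Q'(5) = 25/2 = 25/2

25/2


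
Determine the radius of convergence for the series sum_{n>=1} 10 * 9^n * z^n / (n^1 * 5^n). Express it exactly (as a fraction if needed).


Step 1: General term a_n = 10 * 9^n / (n^1 * 5^n)
Step 2: By the root test, |a_n|^(1/n) = 10^(1/n) * 9 / (n^(1/n) * 5) -> 9/5 as n -> infinity (since 10^(1/n) -> 1 and n^(1/n) -> 1)
Step 3: R = 1/lim|a_n|^(1/n) = 5/9

5/9


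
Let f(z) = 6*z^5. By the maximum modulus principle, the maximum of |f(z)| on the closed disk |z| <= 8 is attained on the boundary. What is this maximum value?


Step 1: On |z| = 8, |f(z)| = 6 * |z|^5 = 6 * 8^5
Step 2: By maximum modulus principle, maximum is on boundary.
Step 3: Maximum = 6 * 32768 = 196608

196608


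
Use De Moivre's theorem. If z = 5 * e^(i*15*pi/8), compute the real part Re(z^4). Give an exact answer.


Step 1: By De Moivre's theorem, z^4 = 5^4 * e^(i*4*15*pi/8) = 625 * (cos(15*pi/2) + i*sin(15*pi/2))
Step 2: |z|^4 = 5^4 = 625
Step 3: Reduce the angle mod 2*pi: 15*pi/2 - 6*pi = 3*pi/2
Step 4: cos(3*pi/2) = 0
Step 5: Re(z^4) = 625 * 0 = 0

0


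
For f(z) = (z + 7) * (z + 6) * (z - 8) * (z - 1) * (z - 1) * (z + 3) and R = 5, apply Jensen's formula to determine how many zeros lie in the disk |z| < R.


Jensen's formula: (1/2pi)*integral log|f(Re^it)|dt = log|f(0)| + sum_{|a_k|<R} log(R/|a_k|)
Step 1: f(0) = 7 * 6 * (-8) * (-1) * (-1) * 3 = -1008
Step 2: log|f(0)| = log|-7| + log|-6| + log|8| + log|1| + log|1| + log|-3| = 6.9157
Step 3: Zeros inside |z| < 5: 1, 1, -3
Step 4: Jensen sum = log(5/1) + log(5/1) + log(5/3) = 3.7297
Step 5: n(R) = number of terms in the Jensen sum = count of zeros inside |z| < 5 = 3

3


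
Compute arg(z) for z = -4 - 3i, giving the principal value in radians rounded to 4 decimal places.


Step 1: z = -4 - 3i
Step 2: arg(z) = atan2(-3, -4)
Step 3: arg(z) = -2.4981

-2.4981


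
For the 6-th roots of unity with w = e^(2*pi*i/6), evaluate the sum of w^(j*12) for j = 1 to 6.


Step 1: The sum sum_{j=1}^{n} w^(k*j) equals n if n | k, else 0.
Step 2: Here n = 6, k = 12
Step 3: Does n divide k? 6 | 12 -> True
Step 4: Sum = 6

6


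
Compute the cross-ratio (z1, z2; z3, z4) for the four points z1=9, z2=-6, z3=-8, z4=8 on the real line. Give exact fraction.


Step 1: (z1-z3)(z2-z4) = 17 * (-14) = -238
Step 2: (z1-z4)(z2-z3) = 1 * 2 = 2
Step 3: Cross-ratio = -238/2 = -119

-119


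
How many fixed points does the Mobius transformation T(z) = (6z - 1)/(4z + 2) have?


Step 1: Fixed points satisfy T(z) = z
Step 2: 4z^2 - 4z + 1 = 0
Step 3: Discriminant = (-4)^2 - 4*4*1 = 0
Step 4: Number of fixed points = 1

1


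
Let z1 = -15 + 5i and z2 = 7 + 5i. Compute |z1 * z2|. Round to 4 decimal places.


Step 1: |z1| = sqrt((-15)^2 + 5^2) = sqrt(250)
Step 2: |z2| = sqrt(7^2 + 5^2) = sqrt(74)
Step 3: |z1*z2| = |z1|*|z2| = sqrt(250) * sqrt(74) = sqrt(250 * 74) = sqrt(18500)
Step 4: = 136.0147

136.0147


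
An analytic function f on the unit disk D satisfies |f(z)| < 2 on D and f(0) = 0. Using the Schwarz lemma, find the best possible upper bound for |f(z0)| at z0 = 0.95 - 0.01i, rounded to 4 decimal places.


Step 1: g = f/2 maps D -> D with g(0) = 0, so by the Schwarz lemma |g(z)| <= |z|, i.e. |f(z)| <= 2|z|; this is sharp (f(z) = 2z).
Step 2: |z0|^2 = 0.95^2 + (-0.01)^2 = 0.9026
Step 3: |z0| = sqrt(0.9026) = 0.950053
Step 4: Best bound = 2 * |z0| = 2 * 0.950053 = 1.9001

1.9001


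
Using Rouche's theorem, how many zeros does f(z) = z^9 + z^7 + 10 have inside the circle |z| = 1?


Step 1: On |z| = 1 the three terms have sizes |z^9| = 1^9 = 1, |z^7| = 1^7 = 1, |10| = 10
Step 2: The dominant term is g(z) = 10; let h(z) = z^9 + z^7 so f = g + h
Step 3: On |z| = 1: |g| = 10 and |h| <= 1 + 1 = 2
Step 4: Since 10 > 2, |h| < |g| on |z| = 1, so by Rouche f has the same number of zeros as g inside |z| < 1
Step 5: g(z) = 10 is a nonzero constant with no zeros inside |z| < 1. Answer = 0

0


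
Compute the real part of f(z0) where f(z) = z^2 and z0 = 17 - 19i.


Step 1: z0 = 17 - 19i
Step 2: z0^2 = 17^2 - (-19)^2 - 646i
Step 3: real part = 289 - 361 = -72

-72


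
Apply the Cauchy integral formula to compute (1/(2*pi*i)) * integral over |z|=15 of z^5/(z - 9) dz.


Step 1: f(z) = z^5, a = 9 is inside |z| = 15
Step 2: By Cauchy integral formula: (1/(2pi*i)) * integral = f(a)
Step 3: f(9) = 9^5 = 59049

59049


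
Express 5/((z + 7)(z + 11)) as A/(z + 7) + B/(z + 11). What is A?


Step 1: Multiply both sides by (z + 7) and set z = -7
Step 2: A = 5 / (-7 + 11)
Step 3: A = 5 / 4
Step 4: A = 5/4

5/4


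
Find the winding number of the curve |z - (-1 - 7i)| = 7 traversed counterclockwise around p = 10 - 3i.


Step 1: Center c = (-1, -7), radius = 7
Step 2: |p - c|^2 = 11^2 + 4^2 = 137
Step 3: r^2 = 49
Step 4: |p-c| > r so winding number = 0

0


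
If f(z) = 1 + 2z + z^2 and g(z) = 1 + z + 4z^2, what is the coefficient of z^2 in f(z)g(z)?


Step 1: z^2 term in f*g comes from: (1)*(4z^2) + (2z)*(z) + (z^2)*(1)
Step 2: = 4 + 2 + 1
Step 3: = 7

7


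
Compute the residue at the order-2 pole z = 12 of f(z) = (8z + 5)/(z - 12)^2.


Step 1: Pole of order 2 at z = 12
Step 2: Res = lim d/dz [(z - 12)^2 * f(z)] as z -> 12
Step 3: (z - 12)^2 * f(z) = 8z + 5
Step 4: d/dz[8z + 5] = 8

8


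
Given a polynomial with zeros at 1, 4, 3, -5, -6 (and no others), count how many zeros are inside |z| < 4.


Step 1: Check each root:
  z = 1: |1| = 1 < 4
  z = 4: |4| = 4 >= 4
  z = 3: |3| = 3 < 4
  z = -5: |-5| = 5 >= 4
  z = -6: |-6| = 6 >= 4
Step 2: Count = 2

2


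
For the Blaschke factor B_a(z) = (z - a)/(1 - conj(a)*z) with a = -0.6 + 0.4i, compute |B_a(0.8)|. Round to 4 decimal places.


Step 1: Numerator z0 - a = 0.8 - (-0.6 + 0.4i) = 1.4 - 0.4i
Step 2: Denominator 1 - conj(a)*z0 = 1 - (-0.6 - 0.4i)*0.8 = 1.48 + 0.32i
Step 3: |z0 - a|^2 = 1.4^2 + (-0.4)^2 = 2.12; |1 - conj(a)*z0|^2 = 1.48^2 + 0.32^2 = 2.2928
Step 4: |B_a(0.8)| = sqrt(2.12 / 2.2928) = sqrt(0.924634)
Step 5: = 0.9616

0.9616


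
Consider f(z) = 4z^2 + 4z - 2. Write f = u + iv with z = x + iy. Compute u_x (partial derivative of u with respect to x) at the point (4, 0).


Step 1: f(z) = 4(x+iy)^2 + 4(x+iy) - 2
Step 2: u = 4(x^2 - y^2) + 4x - 2
Step 3: u_x = 8x + 4
Step 4: At (4, 0): u_x = 32 + 4 = 36

36


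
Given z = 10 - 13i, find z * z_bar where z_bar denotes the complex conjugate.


Step 1: conj(z) = 10 + 13i
Step 2: z * conj(z) = 10^2 + (-13)^2
Step 3: = 100 + 169 = 269

269


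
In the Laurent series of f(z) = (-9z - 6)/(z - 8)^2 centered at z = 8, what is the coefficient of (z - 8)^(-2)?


Step 1: Write the numerator in powers of (z - 8): -9z - 6 = -9(z - 8) + (-9*8 - 6) = -9(z - 8) - 78
Step 2: Divide by (z - 8)^2: f(z) = -78(z - 8)^(-2) - 9(z - 8)^(-1)
Step 3: This finite sum is the Laurent series of f about z = 8.
Step 4: Coefficient of (z - 8)^(-2) = -9*8 - 6 = -78

-78


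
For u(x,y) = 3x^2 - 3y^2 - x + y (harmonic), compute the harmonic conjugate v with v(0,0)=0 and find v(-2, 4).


Step 1: v_x = -u_y = 6y - 1
Step 2: v_y = u_x = 6x - 1
Step 3: v = 6xy - x - y + C
Step 4: v(0,0) = 0 => C = 0
Step 5: v(-2, 4) = -50

-50


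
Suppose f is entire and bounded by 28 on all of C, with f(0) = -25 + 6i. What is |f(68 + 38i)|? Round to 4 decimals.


Step 1: By Liouville's theorem, a bounded entire function is constant.
Step 2: f(z) = f(0) = -25 + 6i for all z.
Step 3: |f(w)| = |-25 + 6i| = sqrt(625 + 36)
Step 4: = 25.7099

25.7099


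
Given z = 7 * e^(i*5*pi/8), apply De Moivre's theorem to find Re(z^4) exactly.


Step 1: By De Moivre's theorem, z^4 = 7^4 * e^(i*4*5*pi/8) = 2401 * (cos(5*pi/2) + i*sin(5*pi/2))
Step 2: |z|^4 = 7^4 = 2401
Step 3: Reduce the angle mod 2*pi: 5*pi/2 - 2*pi = pi/2
Step 4: cos(pi/2) = 0
Step 5: Re(z^4) = 2401 * 0 = 0

0


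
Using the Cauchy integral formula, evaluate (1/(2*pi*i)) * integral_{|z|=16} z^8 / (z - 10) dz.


Step 1: f(z) = z^8, a = 10 is inside |z| = 16
Step 2: By Cauchy integral formula: (1/(2pi*i)) * integral = f(a)
Step 3: f(10) = 10^8 = 100000000

100000000


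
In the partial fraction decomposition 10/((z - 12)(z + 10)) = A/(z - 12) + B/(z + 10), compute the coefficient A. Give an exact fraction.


Step 1: Multiply both sides by (z - 12) and set z = 12
Step 2: A = 10 / (12 + 10)
Step 3: A = 10 / 22
Step 4: A = 5/11

5/11


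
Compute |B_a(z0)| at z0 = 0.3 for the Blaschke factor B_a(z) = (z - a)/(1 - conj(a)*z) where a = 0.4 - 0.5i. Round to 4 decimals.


Step 1: Numerator z0 - a = 0.3 - (0.4 - 0.5i) = -0.1 + 0.5i
Step 2: Denominator 1 - conj(a)*z0 = 1 - (0.4 + 0.5i)*0.3 = 0.88 - 0.15i
Step 3: |z0 - a|^2 = (-0.1)^2 + 0.5^2 = 0.26; |1 - conj(a)*z0|^2 = 0.88^2 + (-0.15)^2 = 0.7969
Step 4: |B_a(0.3)| = sqrt(0.26 / 0.7969) = sqrt(0.326264)
Step 5: = 0.5712

0.5712


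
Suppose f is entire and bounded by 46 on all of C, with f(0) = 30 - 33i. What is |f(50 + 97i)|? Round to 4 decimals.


Step 1: By Liouville's theorem, a bounded entire function is constant.
Step 2: f(z) = f(0) = 30 - 33i for all z.
Step 3: |f(w)| = |30 - 33i| = sqrt(900 + 1089)
Step 4: = 44.5982

44.5982


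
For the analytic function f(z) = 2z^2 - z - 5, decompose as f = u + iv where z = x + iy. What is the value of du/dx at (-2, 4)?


Step 1: f(z) = 2(x+iy)^2 - (x+iy) - 5
Step 2: u = 2(x^2 - y^2) - x - 5
Step 3: u_x = 4x - 1
Step 4: At (-2, 4): u_x = -8 - 1 = -9

-9


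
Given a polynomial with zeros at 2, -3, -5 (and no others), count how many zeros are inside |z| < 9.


Step 1: Check each root:
  z = 2: |2| = 2 < 9
  z = -3: |-3| = 3 < 9
  z = -5: |-5| = 5 < 9
Step 2: Count = 3

3


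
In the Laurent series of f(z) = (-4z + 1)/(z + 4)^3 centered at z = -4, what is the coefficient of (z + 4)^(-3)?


Step 1: Write the numerator in powers of (z + 4): -4z + 1 = -4(z + 4) + (-4*(-4) + 1) = -4(z + 4) + 17
Step 2: Divide by (z + 4)^3: f(z) = 17(z + 4)^(-3) - 4(z + 4)^(-2)
Step 3: This finite sum is the Laurent series of f about z = -4.
Step 4: Coefficient of (z + 4)^(-3) = -4*(-4) + 1 = 17

17


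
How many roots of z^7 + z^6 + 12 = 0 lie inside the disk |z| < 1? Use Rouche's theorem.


Step 1: On |z| = 1 the three terms have sizes |z^7| = 1^7 = 1, |z^6| = 1^6 = 1, |12| = 12
Step 2: The dominant term is g(z) = 12; let h(z) = z^7 + z^6 so f = g + h
Step 3: On |z| = 1: |g| = 12 and |h| <= 1 + 1 = 2
Step 4: Since 12 > 2, |h| < |g| on |z| = 1, so by Rouche f has the same number of zeros as g inside |z| < 1
Step 5: g(z) = 12 is a nonzero constant with no zeros inside |z| < 1. Answer = 0

0


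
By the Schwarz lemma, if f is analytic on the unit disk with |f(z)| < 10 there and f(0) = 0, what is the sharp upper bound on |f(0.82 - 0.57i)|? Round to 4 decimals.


Step 1: g = f/10 maps D -> D with g(0) = 0, so by the Schwarz lemma |g(z)| <= |z|, i.e. |f(z)| <= 10|z|; this is sharp (f(z) = 10z).
Step 2: |z0|^2 = 0.82^2 + (-0.57)^2 = 0.9973
Step 3: |z0| = sqrt(0.9973) = 0.998649
Step 4: Best bound = 10 * |z0| = 10 * 0.998649 = 9.9865

9.9865


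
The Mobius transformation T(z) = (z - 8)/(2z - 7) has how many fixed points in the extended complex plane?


Step 1: Fixed points satisfy T(z) = z
Step 2: 2z^2 - 8z + 8 = 0
Step 3: Discriminant = (-8)^2 - 4*2*8 = 0
Step 4: Number of fixed points = 1

1


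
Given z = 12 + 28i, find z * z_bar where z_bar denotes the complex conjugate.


Step 1: conj(z) = 12 - 28i
Step 2: z * conj(z) = 12^2 + 28^2
Step 3: = 144 + 784 = 928

928


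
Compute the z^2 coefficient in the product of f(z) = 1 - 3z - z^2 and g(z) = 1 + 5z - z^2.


Step 1: z^2 term in f*g comes from: (1)*(-z^2) + (-3z)*(5z) + (-z^2)*(1)
Step 2: = -1 - 15 - 1
Step 3: = -17

-17


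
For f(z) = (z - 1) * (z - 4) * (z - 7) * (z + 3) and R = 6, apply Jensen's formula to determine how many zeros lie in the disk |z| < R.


Jensen's formula: (1/2pi)*integral log|f(Re^it)|dt = log|f(0)| + sum_{|a_k|<R} log(R/|a_k|)
Step 1: f(0) = (-1) * (-4) * (-7) * 3 = -84
Step 2: log|f(0)| = log|1| + log|4| + log|7| + log|-3| = 4.4308
Step 3: Zeros inside |z| < 6: 1, 4, -3
Step 4: Jensen sum = log(6/1) + log(6/4) + log(6/3) = 2.8904
Step 5: n(R) = number of terms in the Jensen sum = count of zeros inside |z| < 6 = 3

3


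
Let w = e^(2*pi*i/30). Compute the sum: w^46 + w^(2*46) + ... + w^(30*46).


Step 1: The sum sum_{j=1}^{n} w^(k*j) equals n if n | k, else 0.
Step 2: Here n = 30, k = 46
Step 3: Does n divide k? 30 | 46 -> False
Step 4: Sum = 0

0


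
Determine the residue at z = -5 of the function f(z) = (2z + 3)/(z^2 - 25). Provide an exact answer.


Step 1: Q(z) = z^2 - 25 = (z + 5)(z - 5)
Step 2: Q'(z) = 2z
Step 3: Q'(-5) = -10, P(-5) = -7
Step 4: Res = P(-5)/Q'(-5) = -7/(-10) = 7/10

7/10


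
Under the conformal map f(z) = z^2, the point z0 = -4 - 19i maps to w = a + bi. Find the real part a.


Step 1: z0 = -4 - 19i
Step 2: z0^2 = (-4)^2 - (-19)^2 + 152i
Step 3: real part = 16 - 361 = -345

-345


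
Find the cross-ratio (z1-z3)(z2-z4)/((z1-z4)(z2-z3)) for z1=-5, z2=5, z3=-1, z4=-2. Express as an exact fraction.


Step 1: (z1-z3)(z2-z4) = (-4) * 7 = -28
Step 2: (z1-z4)(z2-z3) = (-3) * 6 = -18
Step 3: Cross-ratio = 28/18 = 14/9

14/9


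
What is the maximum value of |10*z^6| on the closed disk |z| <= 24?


Step 1: On |z| = 24, |f(z)| = 10 * |z|^6 = 10 * 24^6
Step 2: By maximum modulus principle, maximum is on boundary.
Step 3: Maximum = 10 * 191102976 = 1911029760

1911029760


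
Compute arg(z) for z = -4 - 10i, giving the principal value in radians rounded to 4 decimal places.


Step 1: z = -4 - 10i
Step 2: arg(z) = atan2(-10, -4)
Step 3: arg(z) = -1.9513

-1.9513


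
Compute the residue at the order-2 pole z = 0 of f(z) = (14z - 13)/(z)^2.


Step 1: Pole of order 2 at z = 0
Step 2: Res = lim d/dz [(z)^2 * f(z)] as z -> 0
Step 3: (z)^2 * f(z) = 14z - 13
Step 4: d/dz[14z - 13] = 14

14


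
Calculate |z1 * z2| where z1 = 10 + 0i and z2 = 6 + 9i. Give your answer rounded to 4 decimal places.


Step 1: |z1| = sqrt(10^2 + 0^2) = sqrt(100)
Step 2: |z2| = sqrt(6^2 + 9^2) = sqrt(117)
Step 3: |z1*z2| = |z1|*|z2| = sqrt(100) * sqrt(117) = sqrt(100 * 117) = sqrt(11700)
Step 4: = 108.1665

108.1665


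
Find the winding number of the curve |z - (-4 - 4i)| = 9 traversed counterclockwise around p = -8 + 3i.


Step 1: Center c = (-4, -4), radius = 9
Step 2: |p - c|^2 = (-4)^2 + 7^2 = 65
Step 3: r^2 = 81
Step 4: |p-c| < r so winding number = 1

1


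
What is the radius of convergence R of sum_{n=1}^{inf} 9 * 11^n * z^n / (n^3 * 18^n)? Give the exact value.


Step 1: General term a_n = 9 * 11^n / (n^3 * 18^n)
Step 2: By the root test, |a_n|^(1/n) = 9^(1/n) * 11 / (n^(3/n) * 18) -> 11/18 as n -> infinity (since 9^(1/n) -> 1 and n^(3/n) -> 1)
Step 3: R = 1/lim|a_n|^(1/n) = 18/11

18/11


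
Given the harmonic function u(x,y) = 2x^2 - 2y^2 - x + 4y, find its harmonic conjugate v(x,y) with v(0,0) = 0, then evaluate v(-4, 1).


Step 1: v_x = -u_y = 4y - 4
Step 2: v_y = u_x = 4x - 1
Step 3: v = 4xy - 4x - y + C
Step 4: v(0,0) = 0 => C = 0
Step 5: v(-4, 1) = -1

-1


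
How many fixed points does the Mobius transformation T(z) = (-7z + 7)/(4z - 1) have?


Step 1: Fixed points satisfy T(z) = z
Step 2: 4z^2 + 6z - 7 = 0
Step 3: Discriminant = 6^2 - 4*4*(-7) = 148
Step 4: Number of fixed points = 2

2


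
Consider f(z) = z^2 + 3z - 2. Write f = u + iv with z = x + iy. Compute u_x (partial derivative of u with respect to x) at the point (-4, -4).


Step 1: f(z) = (x+iy)^2 + 3(x+iy) - 2
Step 2: u = (x^2 - y^2) + 3x - 2
Step 3: u_x = 2x + 3
Step 4: At (-4, -4): u_x = -8 + 3 = -5

-5


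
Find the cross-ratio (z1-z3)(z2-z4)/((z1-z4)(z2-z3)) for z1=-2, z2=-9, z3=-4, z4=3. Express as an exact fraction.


Step 1: (z1-z3)(z2-z4) = 2 * (-12) = -24
Step 2: (z1-z4)(z2-z3) = (-5) * (-5) = 25
Step 3: Cross-ratio = -24/25 = -24/25

-24/25


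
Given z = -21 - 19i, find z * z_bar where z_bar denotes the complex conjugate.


Step 1: conj(z) = -21 + 19i
Step 2: z * conj(z) = (-21)^2 + (-19)^2
Step 3: = 441 + 361 = 802

802


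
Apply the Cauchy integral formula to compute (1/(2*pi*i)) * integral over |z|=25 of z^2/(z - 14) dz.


Step 1: f(z) = z^2, a = 14 is inside |z| = 25
Step 2: By Cauchy integral formula: (1/(2pi*i)) * integral = f(a)
Step 3: f(14) = 14^2 = 196

196


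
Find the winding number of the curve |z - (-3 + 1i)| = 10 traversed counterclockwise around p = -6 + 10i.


Step 1: Center c = (-3, 1), radius = 10
Step 2: |p - c|^2 = (-3)^2 + 9^2 = 90
Step 3: r^2 = 100
Step 4: |p-c| < r so winding number = 1

1


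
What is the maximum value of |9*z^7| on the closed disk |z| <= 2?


Step 1: On |z| = 2, |f(z)| = 9 * |z|^7 = 9 * 2^7
Step 2: By maximum modulus principle, maximum is on boundary.
Step 3: Maximum = 9 * 128 = 1152

1152


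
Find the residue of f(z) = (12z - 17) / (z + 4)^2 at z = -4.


Step 1: Pole of order 2 at z = -4
Step 2: Res = lim d/dz [(z + 4)^2 * f(z)] as z -> -4
Step 3: (z + 4)^2 * f(z) = 12z - 17
Step 4: d/dz[12z - 17] = 12

12


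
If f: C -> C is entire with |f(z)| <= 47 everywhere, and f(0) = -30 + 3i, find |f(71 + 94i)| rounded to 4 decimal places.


Step 1: By Liouville's theorem, a bounded entire function is constant.
Step 2: f(z) = f(0) = -30 + 3i for all z.
Step 3: |f(w)| = |-30 + 3i| = sqrt(900 + 9)
Step 4: = 30.1496

30.1496


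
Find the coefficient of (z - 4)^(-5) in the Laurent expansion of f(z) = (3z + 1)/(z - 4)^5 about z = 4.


Step 1: Write the numerator in powers of (z - 4): 3z + 1 = 3(z - 4) + (3*4 + 1) = 3(z - 4) + 13
Step 2: Divide by (z - 4)^5: f(z) = 13(z - 4)^(-5) + 3(z - 4)^(-4)
Step 3: This finite sum is the Laurent series of f about z = 4.
Step 4: Coefficient of (z - 4)^(-5) = 3*4 + 1 = 13

13


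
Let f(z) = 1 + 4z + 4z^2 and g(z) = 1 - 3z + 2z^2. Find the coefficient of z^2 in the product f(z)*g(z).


Step 1: z^2 term in f*g comes from: (1)*(2z^2) + (4z)*(-3z) + (4z^2)*(1)
Step 2: = 2 - 12 + 4
Step 3: = -6

-6


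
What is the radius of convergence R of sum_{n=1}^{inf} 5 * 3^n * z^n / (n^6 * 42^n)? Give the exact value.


Step 1: General term a_n = 5 * 3^n / (n^6 * 42^n)
Step 2: By the root test, |a_n|^(1/n) = 5^(1/n) * 3 / (n^(6/n) * 42) -> 3/42 as n -> infinity (since 5^(1/n) -> 1 and n^(6/n) -> 1)
Step 3: R = 1/lim|a_n|^(1/n) = 42/3 = 14

14


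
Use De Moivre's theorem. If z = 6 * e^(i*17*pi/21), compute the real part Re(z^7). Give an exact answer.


Step 1: By De Moivre's theorem, z^7 = 6^7 * e^(i*7*17*pi/21) = 279936 * (cos(17*pi/3) + i*sin(17*pi/3))
Step 2: |z|^7 = 6^7 = 279936
Step 3: Reduce the angle mod 2*pi: 17*pi/3 - 4*pi = 5*pi/3
Step 4: cos(5*pi/3) = 1/2
Step 5: Re(z^7) = 279936 * 1/2 = 139968

139968


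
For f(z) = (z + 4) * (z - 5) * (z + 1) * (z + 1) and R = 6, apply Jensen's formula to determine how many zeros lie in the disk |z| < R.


Jensen's formula: (1/2pi)*integral log|f(Re^it)|dt = log|f(0)| + sum_{|a_k|<R} log(R/|a_k|)
Step 1: f(0) = 4 * (-5) * 1 * 1 = -20
Step 2: log|f(0)| = log|-4| + log|5| + log|-1| + log|-1| = 2.9957
Step 3: Zeros inside |z| < 6: -4, 5, -1, -1
Step 4: Jensen sum = log(6/4) + log(6/5) + log(6/1) + log(6/1) = 4.1713
Step 5: n(R) = number of terms in the Jensen sum = count of zeros inside |z| < 6 = 4

4


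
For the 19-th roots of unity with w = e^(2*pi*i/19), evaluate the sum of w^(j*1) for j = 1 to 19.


Step 1: The sum sum_{j=1}^{n} w^(k*j) equals n if n | k, else 0.
Step 2: Here n = 19, k = 1
Step 3: Does n divide k? 19 | 1 -> False
Step 4: Sum = 0

0
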